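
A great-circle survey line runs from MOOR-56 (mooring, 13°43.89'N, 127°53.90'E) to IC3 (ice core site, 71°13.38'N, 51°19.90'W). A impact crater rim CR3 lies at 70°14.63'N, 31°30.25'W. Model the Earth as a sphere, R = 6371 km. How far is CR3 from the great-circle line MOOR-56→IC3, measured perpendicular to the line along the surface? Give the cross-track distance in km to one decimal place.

MOOR-56: φ = +13.73150°, λ = +127.89833°
IC3: φ = +71.22300°, λ = -51.33167°
CR3: φ = +70.24383°, λ = -31.50417°
δ₁₃ = central angle MOOR-56→CR3 = 1.654862 rad  (haversine)
θ₁₃ = bearing MOOR-56→CR3 = 353.146°,  θ₁₂ = bearing MOOR-56→IC3 = 359.751°
dₓₜ = R·arcsin(sin δ₁₃ · sin(θ₁₃ − θ₁₂)) = 6371·arcsin(0.99647·sin(-6.605°)) = -731.837 km
|dₓₜ| = 731.837 km

731.8 km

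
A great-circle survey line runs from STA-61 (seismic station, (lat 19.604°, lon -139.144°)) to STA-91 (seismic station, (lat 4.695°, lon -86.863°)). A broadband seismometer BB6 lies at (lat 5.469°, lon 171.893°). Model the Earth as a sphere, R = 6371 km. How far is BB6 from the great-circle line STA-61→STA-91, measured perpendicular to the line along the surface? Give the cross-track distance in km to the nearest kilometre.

δ₁₃ = central angle STA-61→BB6 = 0.866299 rad  (haversine)
θ₁₃ = bearing STA-61→BB6 = 260.215°,  θ₁₂ = bearing STA-61→STA-91 = 99.185°
dₓₜ = R·arcsin(sin δ₁₃ · sin(θ₁₃ − θ₁₂)) = 6371·arcsin(0.76194·sin(161.030°)) = 1594.599 km
|dₓₜ| = 1594.599 km

1595 km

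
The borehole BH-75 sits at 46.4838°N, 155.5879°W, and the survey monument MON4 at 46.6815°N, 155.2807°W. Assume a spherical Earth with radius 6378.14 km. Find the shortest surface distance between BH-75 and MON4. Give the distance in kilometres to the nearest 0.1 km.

32.2 km

Δφ = 0.1977°,  Δλ = 0.3072°
a = sin²(Δφ/2) + cos φ₁ cos φ₂ sin²(Δλ/2) = 0.000006
c = 2·arcsin(√a) = 0.005048 rad = 0.2892°
d = R·c = 6378.14 × 0.005048 = 32.2 km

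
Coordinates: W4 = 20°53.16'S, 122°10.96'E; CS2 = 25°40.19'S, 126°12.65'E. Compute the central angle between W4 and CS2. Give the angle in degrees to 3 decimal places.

6.047°

W4: φ = -20.88600°, λ = +122.18267°
CS2: φ = -25.66983°, λ = +126.21083°
Δφ = -4.7838°,  Δλ = 4.0282°
a = sin²(Δφ/2) + cos φ₁ cos φ₂ sin²(Δλ/2) = 0.002782
c = 2·arcsin(√a) = 0.105537 rad = 6.0468°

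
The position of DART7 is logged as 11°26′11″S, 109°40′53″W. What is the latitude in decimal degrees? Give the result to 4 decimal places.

11° + 26′/60 + 11″/3600 = 11 + 0.43333 + 0.00306 = 11.4364°

11.4364°S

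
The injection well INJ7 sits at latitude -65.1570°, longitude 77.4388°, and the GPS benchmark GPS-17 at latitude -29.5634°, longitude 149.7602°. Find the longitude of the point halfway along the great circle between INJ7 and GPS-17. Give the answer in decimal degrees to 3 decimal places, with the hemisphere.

127.893°E

Bx = cos φ₂ cos Δλ = 0.264142,  By = cos φ₂ sin Δλ = 0.828733
φₘ = atan2(sin φ₁ + sin φ₂, √((cos φ₁ + Bx)² + By²)) = -52.50477°
λₘ = λ₁ + atan2(By, cos φ₁ + Bx) = 127.89274°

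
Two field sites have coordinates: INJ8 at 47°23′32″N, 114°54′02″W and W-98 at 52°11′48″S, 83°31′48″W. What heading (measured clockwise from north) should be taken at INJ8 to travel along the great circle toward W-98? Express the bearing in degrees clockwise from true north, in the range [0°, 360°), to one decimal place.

160.9°

INJ8: φ = +47.39222°, λ = -114.90056°
W-98: φ = -52.19667°, λ = -83.53000°
Δλ = 31.3706°
y = sin Δλ · cos φ₂ = 0.319086
x = cos φ₁ sin φ₂ − sin φ₁ cos φ₂ cos Δλ = -0.920081
θ = atan2(y, x) = 160.8734° → 160.8734° (mod 360°)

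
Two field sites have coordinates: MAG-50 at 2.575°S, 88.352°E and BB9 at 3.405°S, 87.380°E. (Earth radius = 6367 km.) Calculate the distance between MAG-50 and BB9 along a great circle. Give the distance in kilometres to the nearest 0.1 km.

141.9 km

Δφ = -0.8300°,  Δλ = -0.9720°
a = sin²(Δφ/2) + cos φ₁ cos φ₂ sin²(Δλ/2) = 0.000124
c = 2·arcsin(√a) = 0.022290 rad = 1.2771°
d = R·c = 6367 × 0.022290 = 141.9 km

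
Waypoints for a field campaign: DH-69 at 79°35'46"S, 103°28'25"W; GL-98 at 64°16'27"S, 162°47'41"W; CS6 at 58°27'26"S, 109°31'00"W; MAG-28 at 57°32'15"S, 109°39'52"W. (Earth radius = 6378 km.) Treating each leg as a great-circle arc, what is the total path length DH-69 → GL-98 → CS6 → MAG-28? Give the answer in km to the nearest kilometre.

5395 km

DH-69: φ = -79.59611°, λ = -103.47361°
GL-98: φ = -64.27417°, λ = -162.79472°
CS6: φ = -58.45722°, λ = -109.51667°
MAG-28: φ = -57.53750°, λ = -109.66444°
DH-69→GL-98: c = 0.386949 rad, d = 2467.96 km
GL-98→CS6: c = 0.442810 rad, d = 2824.24 km
CS6→MAG-28: c = 0.016110 rad, d = 102.75 km
Total = 2467.96 + 2824.24 + 102.75 = 5394.95 km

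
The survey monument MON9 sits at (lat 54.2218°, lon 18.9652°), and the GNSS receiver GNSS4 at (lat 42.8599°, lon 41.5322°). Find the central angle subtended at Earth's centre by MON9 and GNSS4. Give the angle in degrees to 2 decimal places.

Δφ = -11.3619°,  Δλ = 22.5670°
a = sin²(Δφ/2) + cos φ₁ cos φ₂ sin²(Δλ/2) = 0.026206
c = 2·arcsin(√a) = 0.325196 rad = 18.6323°

18.63°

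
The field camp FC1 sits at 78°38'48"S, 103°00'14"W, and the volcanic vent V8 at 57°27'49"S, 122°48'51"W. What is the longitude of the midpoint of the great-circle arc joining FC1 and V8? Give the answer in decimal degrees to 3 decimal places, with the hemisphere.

117.542°W

FC1: φ = -78.64667°, λ = -103.00389°
V8: φ = -57.46361°, λ = -122.81417°
Bx = cos φ₂ cos Δλ = 0.506006,  By = cos φ₂ sin Δλ = -0.182276
φₘ = atan2(sin φ₁ + sin φ₂, √((cos φ₁ + Bx)² + By²)) = -68.28742°
λₘ = λ₁ + atan2(By, cos φ₁ + Bx) = -117.54229°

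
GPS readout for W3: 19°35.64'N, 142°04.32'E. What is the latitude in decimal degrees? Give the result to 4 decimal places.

19.5940°N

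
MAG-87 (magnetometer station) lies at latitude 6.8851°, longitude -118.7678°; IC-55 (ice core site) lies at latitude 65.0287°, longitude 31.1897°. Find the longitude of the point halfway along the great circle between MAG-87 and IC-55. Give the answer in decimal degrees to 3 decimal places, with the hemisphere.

Bx = cos φ₂ cos Δλ = -0.365448,  By = cos φ₂ sin Δλ = 0.211353
φₘ = atan2(sin φ₁ + sin φ₂, √((cos φ₁ + Bx)² + By²)) = 57.17957°
λₘ = λ₁ + atan2(By, cos φ₁ + Bx) = -100.14894°

100.149°W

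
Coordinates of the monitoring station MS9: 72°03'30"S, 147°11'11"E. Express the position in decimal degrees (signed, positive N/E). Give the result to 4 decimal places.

-72.0583°, +147.1864°

lat: 72.0583° S → -72.0583°
lon: 147.1864° E → +147.1864°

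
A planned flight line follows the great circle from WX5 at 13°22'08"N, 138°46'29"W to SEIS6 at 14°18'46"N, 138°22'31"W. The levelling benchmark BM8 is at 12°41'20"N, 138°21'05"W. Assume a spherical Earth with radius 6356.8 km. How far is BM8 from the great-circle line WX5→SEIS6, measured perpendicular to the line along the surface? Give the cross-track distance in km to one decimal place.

WX5: φ = +13.36889°, λ = -138.77472°
SEIS6: φ = +14.31278°, λ = -138.37528°
BM8: φ = +12.68889°, λ = -138.35139°
δ₁₃ = central angle WX5→BM8 = 0.013881 rad  (haversine)
θ₁₃ = bearing WX5→BM8 = 148.714°,  θ₁₂ = bearing WX5→SEIS6 = 22.290°
dₓₜ = R·arcsin(sin δ₁₃ · sin(θ₁₃ − θ₁₂)) = 6356.8·arcsin(0.01388·sin(126.424°)) = 70.998 km
|dₓₜ| = 70.998 km

71.0 km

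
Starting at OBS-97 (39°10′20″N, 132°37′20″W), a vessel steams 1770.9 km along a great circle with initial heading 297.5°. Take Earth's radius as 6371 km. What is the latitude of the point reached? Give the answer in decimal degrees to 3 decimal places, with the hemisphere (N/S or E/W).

OBS-97: φ = +39.17222°, λ = -132.62222°
δ = d/R = 1770.9/6371 = 0.277963 rad
φ₂ = arcsin(sin φ₁ cos δ + cos φ₁ sin δ cos θ)
   = arcsin(0.63165·0.96162 + 0.77525·0.27440·0.46175) = 44.88084°
λ₂ = λ₁ + atan2(sin θ sin δ cos φ₁, cos δ − sin φ₁ sin φ₂) = -152.71225°

44.881°N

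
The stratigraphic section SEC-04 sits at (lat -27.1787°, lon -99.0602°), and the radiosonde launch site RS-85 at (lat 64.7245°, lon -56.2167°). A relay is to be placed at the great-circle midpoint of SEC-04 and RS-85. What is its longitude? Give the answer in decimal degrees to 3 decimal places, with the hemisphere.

85.488°W

Bx = cos φ₂ cos Δλ = 0.313061,  By = cos φ₂ sin Δλ = 0.290340
φₘ = atan2(sin φ₁ + sin φ₂, √((cos φ₁ + Bx)² + By²)) = 19.88520°
λₘ = λ₁ + atan2(By, cos φ₁ + Bx) = -85.48772°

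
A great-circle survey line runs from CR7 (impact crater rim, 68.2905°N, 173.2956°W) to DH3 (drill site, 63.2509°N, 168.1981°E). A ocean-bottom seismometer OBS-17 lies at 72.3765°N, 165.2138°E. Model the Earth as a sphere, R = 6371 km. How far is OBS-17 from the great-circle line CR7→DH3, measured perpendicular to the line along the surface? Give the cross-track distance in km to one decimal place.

824.4 km

δ₁₃ = central angle CR7→OBS-17 = 0.143844 rad  (haversine)
θ₁₃ = bearing CR7→OBS-17 = 309.308°,  θ₁₂ = bearing CR7→DH3 = 245.131°
dₓₜ = R·arcsin(sin δ₁₃ · sin(θ₁₃ − θ₁₂)) = 6371·arcsin(0.14335·sin(64.177°)) = 824.376 km
|dₓₜ| = 824.376 km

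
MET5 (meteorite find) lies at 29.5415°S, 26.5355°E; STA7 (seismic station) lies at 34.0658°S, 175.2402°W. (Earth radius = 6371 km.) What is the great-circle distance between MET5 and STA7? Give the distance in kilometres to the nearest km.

12581 km

Δφ = -4.5243°,  Δλ = 158.2243°
a = sin²(Δφ/2) + cos φ₁ cos φ₂ sin²(Δλ/2) = 0.696547
c = 2·arcsin(√a) = 1.974790 rad = 113.1472°
d = R·c = 6371 × 1.974790 = 12581.4 km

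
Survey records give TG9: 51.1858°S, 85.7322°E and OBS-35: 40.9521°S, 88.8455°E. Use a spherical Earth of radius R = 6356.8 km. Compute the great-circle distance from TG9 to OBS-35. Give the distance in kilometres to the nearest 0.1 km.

1160.1 km

Δφ = 10.2337°,  Δλ = 3.1133°
a = sin²(Δφ/2) + cos φ₁ cos φ₂ sin²(Δλ/2) = 0.008304
c = 2·arcsin(√a) = 0.182502 rad = 10.4566°
d = R·c = 6356.8 × 0.182502 = 1160.1 km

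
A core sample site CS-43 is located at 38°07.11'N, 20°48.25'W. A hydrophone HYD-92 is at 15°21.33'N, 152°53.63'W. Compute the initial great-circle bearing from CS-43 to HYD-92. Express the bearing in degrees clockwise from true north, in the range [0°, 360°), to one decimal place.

CS-43: φ = +38.11850°, λ = -20.80417°
HYD-92: φ = +15.35550°, λ = -152.89383°
Δλ = -132.0897°
y = sin Δλ · cos φ₂ = -0.715605
x = cos φ₁ sin φ₂ − sin φ₁ cos φ₂ cos Δλ = 0.607327
θ = atan2(y, x) = -49.6790° → 310.3210° (mod 360°)

310.3°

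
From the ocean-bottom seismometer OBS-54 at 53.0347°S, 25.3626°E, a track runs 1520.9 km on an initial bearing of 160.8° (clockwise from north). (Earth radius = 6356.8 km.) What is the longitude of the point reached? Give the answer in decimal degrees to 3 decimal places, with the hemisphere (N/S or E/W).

36.245°E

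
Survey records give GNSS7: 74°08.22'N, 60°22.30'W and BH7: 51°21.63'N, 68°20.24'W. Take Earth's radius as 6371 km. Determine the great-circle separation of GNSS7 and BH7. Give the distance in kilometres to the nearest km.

GNSS7: φ = +74.13700°, λ = -60.37167°
BH7: φ = +51.36050°, λ = -68.33733°
Δφ = -22.7765°,  Δλ = -7.9657°
a = sin²(Δφ/2) + cos φ₁ cos φ₂ sin²(Δλ/2) = 0.039812
c = 2·arcsin(√a) = 0.401757 rad = 23.0190°
d = R·c = 6371 × 0.401757 = 2559.6 km

2560 km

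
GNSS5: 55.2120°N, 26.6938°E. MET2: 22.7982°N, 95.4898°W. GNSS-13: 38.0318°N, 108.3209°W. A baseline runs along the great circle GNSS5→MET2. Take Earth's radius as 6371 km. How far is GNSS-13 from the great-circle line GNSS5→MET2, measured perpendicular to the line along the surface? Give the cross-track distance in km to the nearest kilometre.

δ₁₃ = central angle GNSS5→GNSS-13 = 1.381540 rad  (haversine)
θ₁₃ = bearing GNSS5→GNSS-13 = 325.462°,  θ₁₂ = bearing GNSS5→MET2 = 308.667°
dₓₜ = R·arcsin(sin δ₁₃ · sin(θ₁₃ − θ₁₂)) = 6371·arcsin(0.98214·sin(16.796°)) = 1833.272 km
|dₓₜ| = 1833.272 km

1833 km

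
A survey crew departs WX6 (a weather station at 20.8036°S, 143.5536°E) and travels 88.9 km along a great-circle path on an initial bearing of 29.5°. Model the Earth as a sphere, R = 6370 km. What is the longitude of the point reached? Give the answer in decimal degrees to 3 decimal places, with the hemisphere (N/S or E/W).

143.973°E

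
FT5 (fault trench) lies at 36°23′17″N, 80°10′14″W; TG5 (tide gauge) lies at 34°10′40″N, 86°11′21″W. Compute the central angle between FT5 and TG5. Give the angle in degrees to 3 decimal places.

5.386°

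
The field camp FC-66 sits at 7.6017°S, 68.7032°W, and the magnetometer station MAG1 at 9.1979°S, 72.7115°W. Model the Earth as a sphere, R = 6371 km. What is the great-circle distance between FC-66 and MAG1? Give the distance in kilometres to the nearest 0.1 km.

475.3 km

Δφ = -1.5962°,  Δλ = -4.0083°
a = sin²(Δφ/2) + cos φ₁ cos φ₂ sin²(Δλ/2) = 0.001391
c = 2·arcsin(√a) = 0.074602 rad = 4.2744°
d = R·c = 6371 × 0.074602 = 475.3 km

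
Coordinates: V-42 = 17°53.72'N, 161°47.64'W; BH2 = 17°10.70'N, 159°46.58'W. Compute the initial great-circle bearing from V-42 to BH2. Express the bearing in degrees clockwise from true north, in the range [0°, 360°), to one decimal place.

110.1°

V-42: φ = +17.89533°, λ = -161.79400°
BH2: φ = +17.17833°, λ = -159.77633°
Δλ = 2.0177°
y = sin Δλ · cos φ₂ = 0.033637
x = cos φ₁ sin φ₂ − sin φ₁ cos φ₂ cos Δλ = -0.012332
θ = atan2(y, x) = 110.1334° → 110.1334° (mod 360°)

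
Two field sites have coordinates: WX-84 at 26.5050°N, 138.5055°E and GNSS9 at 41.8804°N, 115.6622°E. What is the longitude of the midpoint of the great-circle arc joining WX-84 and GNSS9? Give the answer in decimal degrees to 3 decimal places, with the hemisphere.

Bx = cos φ₂ cos Δλ = 0.686146,  By = cos φ₂ sin Δλ = -0.289039
φₘ = atan2(sin φ₁ + sin φ₂, √((cos φ₁ + Bx)² + By²)) = 34.72276°
λₘ = λ₁ + atan2(By, cos φ₁ + Bx) = 128.14533°

128.145°E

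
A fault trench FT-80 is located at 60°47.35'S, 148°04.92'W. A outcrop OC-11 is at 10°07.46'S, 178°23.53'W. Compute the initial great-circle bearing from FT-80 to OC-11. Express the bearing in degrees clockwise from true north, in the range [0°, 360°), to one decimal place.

FT-80: φ = -60.78917°, λ = -148.08200°
OC-11: φ = -10.12433°, λ = -178.39217°
Δλ = -30.3102°
y = sin Δλ · cos φ₂ = -0.496822
x = cos φ₁ sin φ₂ − sin φ₁ cos φ₂ cos Δλ = 0.655999
θ = atan2(y, x) = -37.1386° → 322.8614° (mod 360°)

322.9°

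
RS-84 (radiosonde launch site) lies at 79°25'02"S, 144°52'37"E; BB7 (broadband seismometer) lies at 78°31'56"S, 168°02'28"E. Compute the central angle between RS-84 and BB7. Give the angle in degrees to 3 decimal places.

4.486°

RS-84: φ = -79.41722°, λ = +144.87694°
BB7: φ = -78.53222°, λ = +168.04111°
Δφ = 0.8850°,  Δλ = 23.1642°
a = sin²(Δφ/2) + cos φ₁ cos φ₂ sin²(Δλ/2) = 0.001531
c = 2·arcsin(√a) = 0.078289 rad = 4.4856°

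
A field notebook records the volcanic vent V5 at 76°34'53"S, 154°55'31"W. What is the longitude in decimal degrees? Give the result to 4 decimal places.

154° + 55′/60 + 31″/3600 = 154 + 0.91667 + 0.00861 = 154.9253°

154.9253°W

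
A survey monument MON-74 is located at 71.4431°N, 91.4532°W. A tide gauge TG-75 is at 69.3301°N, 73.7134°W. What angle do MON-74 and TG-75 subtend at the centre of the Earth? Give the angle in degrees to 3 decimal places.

6.291°

Δφ = -2.1130°,  Δλ = 17.7398°
a = sin²(Δφ/2) + cos φ₁ cos φ₂ sin²(Δλ/2) = 0.003011
c = 2·arcsin(√a) = 0.109796 rad = 6.2908°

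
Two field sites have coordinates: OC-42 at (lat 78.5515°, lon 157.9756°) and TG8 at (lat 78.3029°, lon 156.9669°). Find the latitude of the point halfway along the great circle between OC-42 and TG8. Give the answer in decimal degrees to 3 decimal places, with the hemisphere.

78.428°N

Bx = cos φ₂ cos Δλ = 0.202706,  By = cos φ₂ sin Δλ = -0.003569
φₘ = atan2(sin φ₁ + sin φ₂, √((cos φ₁ + Bx)² + By²)) = 78.42764°
λₘ = λ₁ + atan2(By, cos φ₁ + Bx) = 157.46591°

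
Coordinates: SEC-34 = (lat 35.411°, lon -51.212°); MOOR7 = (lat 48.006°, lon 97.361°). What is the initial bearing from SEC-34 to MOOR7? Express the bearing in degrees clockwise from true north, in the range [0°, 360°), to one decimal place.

20.4°

Δλ = 148.5730°
y = sin Δλ · cos φ₂ = 0.348852
x = cos φ₁ sin φ₂ − sin φ₁ cos φ₂ cos Δλ = 0.936537
θ = atan2(y, x) = 20.4299° → 20.4299° (mod 360°)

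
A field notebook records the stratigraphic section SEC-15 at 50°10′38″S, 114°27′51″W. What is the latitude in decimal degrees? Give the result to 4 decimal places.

50.1772°S

50° + 10′/60 + 38″/3600 = 50 + 0.16667 + 0.01056 = 50.1772°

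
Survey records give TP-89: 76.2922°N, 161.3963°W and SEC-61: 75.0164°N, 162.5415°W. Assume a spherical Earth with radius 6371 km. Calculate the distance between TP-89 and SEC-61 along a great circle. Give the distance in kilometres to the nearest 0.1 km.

145.3 km

Δφ = -1.2758°,  Δλ = -1.1452°
a = sin²(Δφ/2) + cos φ₁ cos φ₂ sin²(Δλ/2) = 0.000130
c = 2·arcsin(√a) = 0.022810 rad = 1.3069°
d = R·c = 6371 × 0.022810 = 145.3 km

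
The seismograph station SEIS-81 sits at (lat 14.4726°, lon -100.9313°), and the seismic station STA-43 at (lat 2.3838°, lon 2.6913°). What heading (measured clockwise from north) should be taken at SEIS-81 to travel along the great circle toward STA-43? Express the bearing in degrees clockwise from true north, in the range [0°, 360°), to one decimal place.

84.2°

Δλ = 103.6226°
y = sin Δλ · cos φ₂ = 0.971027
x = cos φ₁ sin φ₂ − sin φ₁ cos φ₂ cos Δλ = 0.099084
θ = atan2(y, x) = 84.1737° → 84.1737° (mod 360°)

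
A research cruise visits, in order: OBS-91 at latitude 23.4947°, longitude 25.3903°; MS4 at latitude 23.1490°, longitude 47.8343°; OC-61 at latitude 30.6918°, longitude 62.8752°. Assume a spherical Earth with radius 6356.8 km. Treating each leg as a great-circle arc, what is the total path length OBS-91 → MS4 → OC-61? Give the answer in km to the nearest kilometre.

3989 km

OBS-91→MS4: c = 0.359401 rad, d = 2284.64 km
MS4→OC-61: c = 0.268165 rad, d = 1704.67 km
Total = 2284.64 + 1704.67 = 3989.31 km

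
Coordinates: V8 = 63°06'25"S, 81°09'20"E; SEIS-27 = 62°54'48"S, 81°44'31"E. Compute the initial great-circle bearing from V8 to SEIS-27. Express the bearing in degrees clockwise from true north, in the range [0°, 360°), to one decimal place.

V8: φ = -63.10694°, λ = +81.15556°
SEIS-27: φ = -62.91333°, λ = +81.74194°
Δλ = 0.5864°
y = sin Δλ · cos φ₂ = 0.004660
x = cos φ₁ sin φ₂ − sin φ₁ cos φ₂ cos Δλ = 0.003358
θ = atan2(y, x) = 54.2246° → 54.2246° (mod 360°)

54.2°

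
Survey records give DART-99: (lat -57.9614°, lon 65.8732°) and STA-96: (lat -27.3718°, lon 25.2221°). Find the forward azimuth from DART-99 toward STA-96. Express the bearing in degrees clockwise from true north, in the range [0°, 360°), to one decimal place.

Δλ = -40.6511°
y = sin Δλ · cos φ₂ = -0.578516
x = cos φ₁ sin φ₂ − sin φ₁ cos φ₂ cos Δλ = 0.327231
θ = atan2(y, x) = -60.5058° → 299.4942° (mod 360°)

299.5°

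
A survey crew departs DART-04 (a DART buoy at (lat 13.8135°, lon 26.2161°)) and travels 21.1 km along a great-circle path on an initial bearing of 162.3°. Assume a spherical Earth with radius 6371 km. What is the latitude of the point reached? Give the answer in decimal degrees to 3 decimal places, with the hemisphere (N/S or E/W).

δ = d/R = 21.1/6371 = 0.003312 rad
φ₂ = arcsin(sin φ₁ cos δ + cos φ₁ sin δ cos θ)
   = arcsin(0.23876·0.99999 + 0.97108·0.00331·-0.95266) = 13.63272°
λ₂ = λ₁ + atan2(sin θ sin δ cos φ₁, cos δ − sin φ₁ sin φ₂) = 26.27546°

13.633°N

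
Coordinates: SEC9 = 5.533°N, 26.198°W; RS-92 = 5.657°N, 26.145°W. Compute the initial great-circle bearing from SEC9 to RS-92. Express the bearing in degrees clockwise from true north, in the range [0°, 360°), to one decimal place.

23.0°

Δλ = 0.0530°
y = sin Δλ · cos φ₂ = 0.000921
x = cos φ₁ sin φ₂ − sin φ₁ cos φ₂ cos Δλ = 0.002164
θ = atan2(y, x) = 23.0415° → 23.0415° (mod 360°)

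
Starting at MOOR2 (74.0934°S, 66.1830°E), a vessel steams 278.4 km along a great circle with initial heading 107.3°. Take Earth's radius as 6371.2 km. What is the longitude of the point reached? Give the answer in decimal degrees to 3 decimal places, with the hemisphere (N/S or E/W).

75.251°E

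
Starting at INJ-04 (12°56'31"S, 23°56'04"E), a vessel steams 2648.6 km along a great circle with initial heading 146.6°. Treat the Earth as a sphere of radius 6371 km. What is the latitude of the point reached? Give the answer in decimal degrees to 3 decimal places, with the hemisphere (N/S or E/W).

INJ-04: φ = -12.94194°, λ = +23.93444°
δ = d/R = 2648.6/6371 = 0.415728 rad
φ₂ = arcsin(sin φ₁ cos δ + cos φ₁ sin δ cos θ)
   = arcsin(-0.22396·0.91482 + 0.97460·0.40386·-0.83485) = -32.24091°
λ₂ = λ₁ + atan2(sin θ sin δ cos φ₁, cos δ − sin φ₁ sin φ₂) = 39.17319°

32.241°S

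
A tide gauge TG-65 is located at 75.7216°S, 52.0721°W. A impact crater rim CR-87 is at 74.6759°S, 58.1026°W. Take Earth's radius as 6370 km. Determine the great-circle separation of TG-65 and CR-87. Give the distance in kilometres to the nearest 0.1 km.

Δφ = 1.0457°,  Δλ = -6.0305°
a = sin²(Δφ/2) + cos φ₁ cos φ₂ sin²(Δλ/2) = 0.000264
c = 2·arcsin(√a) = 0.032474 rad = 1.8606°
d = R·c = 6370 × 0.032474 = 206.9 km

206.9 km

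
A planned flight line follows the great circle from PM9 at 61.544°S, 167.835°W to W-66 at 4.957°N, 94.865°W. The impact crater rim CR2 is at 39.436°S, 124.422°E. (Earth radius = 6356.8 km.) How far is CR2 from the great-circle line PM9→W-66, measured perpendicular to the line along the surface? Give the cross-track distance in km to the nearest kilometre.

δ₁₃ = central angle PM9→CR2 = 0.798395 rad  (haversine)
θ₁₃ = bearing PM9→CR2 = 266.359°,  θ₁₂ = bearing PM9→W-66 = 72.645°
dₓₜ = R·arcsin(sin δ₁₃ · sin(θ₁₃ − θ₁₂)) = 6356.8·arcsin(0.71624·sin(193.714°)) = -1084.669 km
|dₓₜ| = 1084.669 km

1085 km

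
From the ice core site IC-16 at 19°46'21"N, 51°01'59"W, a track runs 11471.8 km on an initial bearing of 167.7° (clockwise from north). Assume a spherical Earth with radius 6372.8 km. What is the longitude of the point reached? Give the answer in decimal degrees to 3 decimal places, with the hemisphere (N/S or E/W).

11.476°E

IC-16: φ = +19.77250°, λ = -51.03306°
δ = d/R = 11471.8/6372.8 = 1.800119 rad
φ₂ = arcsin(sin φ₁ cos δ + cos φ₁ sin δ cos θ)
   = arcsin(0.33829·-0.22732 + 0.94104·0.97382·-0.97705) = -76.47556°
λ₂ = λ₁ + atan2(sin θ sin δ cos φ₁, cos δ − sin φ₁ sin φ₂) = 11.47594°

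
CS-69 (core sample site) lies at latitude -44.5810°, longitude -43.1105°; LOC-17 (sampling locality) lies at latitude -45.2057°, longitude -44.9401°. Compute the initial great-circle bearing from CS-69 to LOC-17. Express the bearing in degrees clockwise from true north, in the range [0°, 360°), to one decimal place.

243.6°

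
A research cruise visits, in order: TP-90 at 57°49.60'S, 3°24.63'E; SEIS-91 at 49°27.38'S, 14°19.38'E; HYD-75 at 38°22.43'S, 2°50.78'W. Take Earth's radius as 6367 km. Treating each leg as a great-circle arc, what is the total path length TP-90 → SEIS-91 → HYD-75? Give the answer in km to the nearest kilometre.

TP-90: φ = -57.82667°, λ = +3.41050°
SEIS-91: φ = -49.45633°, λ = +14.32300°
HYD-75: φ = -38.37383°, λ = -2.84633°
TP-90→SEIS-91: c = 0.184168 rad, d = 1172.60 km
SEIS-91→HYD-75: c = 0.288606 rad, d = 1837.55 km
Total = 1172.60 + 1837.55 = 3010.15 km

3010 km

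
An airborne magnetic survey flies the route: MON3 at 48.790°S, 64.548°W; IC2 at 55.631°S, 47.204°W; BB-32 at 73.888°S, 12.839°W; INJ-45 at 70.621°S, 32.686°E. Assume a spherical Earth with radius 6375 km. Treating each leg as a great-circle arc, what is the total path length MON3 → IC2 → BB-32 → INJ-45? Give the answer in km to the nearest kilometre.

5474 km

MON3→IC2: c = 0.219666 rad, d = 1400.37 km
IC2→BB-32: c = 0.396763 rad, d = 2529.37 km
BB-32→INJ-45: c = 0.242233 rad, d = 1544.24 km
Total = 1400.37 + 2529.37 + 1544.24 = 5473.98 km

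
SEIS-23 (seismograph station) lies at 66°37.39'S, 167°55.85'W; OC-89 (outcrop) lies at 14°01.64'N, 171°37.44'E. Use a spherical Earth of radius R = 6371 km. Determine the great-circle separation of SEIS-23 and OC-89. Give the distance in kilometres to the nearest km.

SEIS-23: φ = -66.62317°, λ = -167.93083°
OC-89: φ = +14.02733°, λ = +171.62400°
Δφ = 80.6505°,  Δλ = -20.4452°
a = sin²(Δφ/2) + cos φ₁ cos φ₂ sin²(Δλ/2) = 0.430896
c = 2·arcsin(√a) = 1.432145 rad = 82.0559°
d = R·c = 6371 × 1.432145 = 9124.2 km

9124 km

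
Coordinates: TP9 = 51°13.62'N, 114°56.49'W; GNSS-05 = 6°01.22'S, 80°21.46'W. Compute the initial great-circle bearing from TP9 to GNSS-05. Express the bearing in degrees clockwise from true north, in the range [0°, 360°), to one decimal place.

141.3°

TP9: φ = +51.22700°, λ = -114.94150°
GNSS-05: φ = -6.02033°, λ = -80.35767°
Δλ = 34.5838°
y = sin Δλ · cos φ₂ = 0.564481
x = cos φ₁ sin φ₂ − sin φ₁ cos φ₂ cos Δλ = -0.704010
θ = atan2(y, x) = 141.2771° → 141.2771° (mod 360°)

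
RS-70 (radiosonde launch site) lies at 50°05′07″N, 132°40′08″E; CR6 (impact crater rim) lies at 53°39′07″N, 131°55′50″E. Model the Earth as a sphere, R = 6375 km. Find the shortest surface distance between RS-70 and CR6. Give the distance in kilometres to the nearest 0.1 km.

400.1 km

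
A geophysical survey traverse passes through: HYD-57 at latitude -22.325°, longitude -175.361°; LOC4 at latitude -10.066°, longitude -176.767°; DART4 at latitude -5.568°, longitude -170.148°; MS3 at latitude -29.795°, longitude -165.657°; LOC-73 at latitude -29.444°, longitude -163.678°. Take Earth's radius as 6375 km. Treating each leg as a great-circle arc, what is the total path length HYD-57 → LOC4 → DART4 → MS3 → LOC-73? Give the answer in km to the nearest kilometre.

HYD-57→LOC4: c = 0.215248 rad, d = 1372.20 km
LOC4→DART4: c = 0.138760 rad, d = 884.60 km
DART4→MS3: c = 0.429258 rad, d = 2736.52 km
MS3→LOC-73: c = 0.030645 rad, d = 195.36 km
Total = 1372.20 + 884.60 + 2736.52 + 195.36 = 5188.68 km

5189 km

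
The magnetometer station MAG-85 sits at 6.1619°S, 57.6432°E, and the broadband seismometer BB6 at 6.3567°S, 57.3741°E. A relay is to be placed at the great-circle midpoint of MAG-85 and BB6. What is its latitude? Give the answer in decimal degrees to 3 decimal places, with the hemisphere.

Bx = cos φ₂ cos Δλ = 0.993841,  By = cos φ₂ sin Δλ = -0.004668
φₘ = atan2(sin φ₁ + sin φ₂, √((cos φ₁ + Bx)² + By²)) = -6.25932°
λₘ = λ₁ + atan2(By, cos φ₁ + Bx) = 57.50868°

6.259°S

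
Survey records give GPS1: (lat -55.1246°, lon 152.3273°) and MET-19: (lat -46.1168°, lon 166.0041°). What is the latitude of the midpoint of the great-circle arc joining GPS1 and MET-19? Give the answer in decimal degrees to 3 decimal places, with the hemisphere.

Bx = cos φ₂ cos Δλ = 0.673535,  By = cos φ₂ sin Δλ = 0.163901
φₘ = atan2(sin φ₁ + sin φ₂, √((cos φ₁ + Bx)² + By²)) = -50.81931°
λₘ = λ₁ + atan2(By, cos φ₁ + Bx) = 159.82507°

50.819°S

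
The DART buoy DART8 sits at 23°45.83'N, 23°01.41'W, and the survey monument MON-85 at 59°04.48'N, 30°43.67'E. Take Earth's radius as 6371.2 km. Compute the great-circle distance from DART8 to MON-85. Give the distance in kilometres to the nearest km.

5716 km

DART8: φ = +23.76383°, λ = -23.02350°
MON-85: φ = +59.07467°, λ = +30.72783°
Δφ = 35.3108°,  Δλ = 53.7513°
a = sin²(Δφ/2) + cos φ₁ cos φ₂ sin²(Δλ/2) = 0.188103
c = 2·arcsin(√a) = 0.897210 rad = 51.4063°
d = R·c = 6371.2 × 0.897210 = 5716.3 km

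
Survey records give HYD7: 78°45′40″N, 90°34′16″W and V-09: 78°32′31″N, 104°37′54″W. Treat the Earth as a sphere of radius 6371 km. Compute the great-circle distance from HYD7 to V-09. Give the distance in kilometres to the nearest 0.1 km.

HYD7: φ = +78.76111°, λ = -90.57111°
V-09: φ = +78.54194°, λ = -104.63167°
Δφ = -0.2192°,  Δλ = -14.0606°
a = sin²(Δφ/2) + cos φ₁ cos φ₂ sin²(Δλ/2) = 0.000584
c = 2·arcsin(√a) = 0.048322 rad = 2.7687°
d = R·c = 6371 × 0.048322 = 307.9 km

307.9 km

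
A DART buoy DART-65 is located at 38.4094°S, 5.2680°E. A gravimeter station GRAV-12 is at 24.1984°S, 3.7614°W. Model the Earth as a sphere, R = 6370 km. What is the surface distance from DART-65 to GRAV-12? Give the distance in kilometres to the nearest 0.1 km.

1795.4 km

Δφ = 14.2110°,  Δλ = -9.0294°
a = sin²(Δφ/2) + cos φ₁ cos φ₂ sin²(Δλ/2) = 0.019729
c = 2·arcsin(√a) = 0.281855 rad = 16.1491°
d = R·c = 6370 × 0.281855 = 1795.4 km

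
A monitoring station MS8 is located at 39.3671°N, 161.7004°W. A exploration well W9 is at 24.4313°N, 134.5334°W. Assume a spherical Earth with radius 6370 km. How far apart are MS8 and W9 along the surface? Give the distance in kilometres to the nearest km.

Δφ = -14.9358°,  Δλ = 27.1670°
a = sin²(Δφ/2) + cos φ₁ cos φ₂ sin²(Δλ/2) = 0.055718
c = 2·arcsin(√a) = 0.476592 rad = 27.3067°
d = R·c = 6370 × 0.476592 = 3035.9 km

3036 km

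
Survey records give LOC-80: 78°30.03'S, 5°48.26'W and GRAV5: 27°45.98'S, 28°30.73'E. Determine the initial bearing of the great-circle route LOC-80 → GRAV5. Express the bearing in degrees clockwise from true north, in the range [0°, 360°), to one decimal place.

38.7°

LOC-80: φ = -78.50050°, λ = -5.80433°
GRAV5: φ = -27.76633°, λ = +28.51217°
Δλ = 34.3165°
y = sin Δλ · cos φ₂ = 0.498849
x = cos φ₁ sin φ₂ − sin φ₁ cos φ₂ cos Δλ = 0.623288
θ = atan2(y, x) = 38.6721° → 38.6721° (mod 360°)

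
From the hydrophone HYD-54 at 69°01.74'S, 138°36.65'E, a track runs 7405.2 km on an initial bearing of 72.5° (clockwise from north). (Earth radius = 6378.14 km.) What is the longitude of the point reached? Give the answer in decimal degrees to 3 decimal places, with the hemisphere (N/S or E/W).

155.969°W

HYD-54: φ = -69.02900°, λ = +138.61083°
δ = d/R = 7405.2/6378.14 = 1.161028 rad
φ₂ = arcsin(sin φ₁ cos δ + cos φ₁ sin δ cos θ)
   = arcsin(-0.93376·0.39840 + 0.35790·0.91721·0.30071) = -15.86049°
λ₂ = λ₁ + atan2(sin θ sin δ cos φ₁, cos δ − sin φ₁ sin φ₂) = -155.96908°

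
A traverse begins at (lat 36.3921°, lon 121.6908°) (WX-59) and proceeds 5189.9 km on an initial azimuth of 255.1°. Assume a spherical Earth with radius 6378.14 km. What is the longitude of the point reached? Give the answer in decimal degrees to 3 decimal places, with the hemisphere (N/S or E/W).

75.071°E

δ = d/R = 5189.9/6378.14 = 0.813701 rad
φ₂ = arcsin(sin φ₁ cos δ + cos φ₁ sin δ cos θ)
   = arcsin(0.59331·0.68681 + 0.80498·0.72683·-0.25713) = 14.89493°
λ₂ = λ₁ + atan2(sin θ sin δ cos φ₁, cos δ − sin φ₁ sin φ₂) = 75.07058°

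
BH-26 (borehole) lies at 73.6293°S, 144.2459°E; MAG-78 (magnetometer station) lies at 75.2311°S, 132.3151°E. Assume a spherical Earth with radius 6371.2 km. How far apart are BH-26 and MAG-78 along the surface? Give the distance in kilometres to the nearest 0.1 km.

Δφ = -1.6018°,  Δλ = -11.9308°
a = sin²(Δφ/2) + cos φ₁ cos φ₂ sin²(Δλ/2) = 0.000971
c = 2·arcsin(√a) = 0.062346 rad = 3.5721°
d = R·c = 6371.2 × 0.062346 = 397.2 km

397.2 km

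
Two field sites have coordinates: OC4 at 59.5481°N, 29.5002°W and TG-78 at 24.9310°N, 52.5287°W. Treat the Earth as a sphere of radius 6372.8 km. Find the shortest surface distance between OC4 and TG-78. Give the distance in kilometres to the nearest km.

4244 km

Δφ = -34.6171°,  Δλ = -23.0285°
a = sin²(Δφ/2) + cos φ₁ cos φ₂ sin²(Δλ/2) = 0.106829
c = 2·arcsin(√a) = 0.665930 rad = 38.1550°
d = R·c = 6372.8 × 0.665930 = 4243.8 km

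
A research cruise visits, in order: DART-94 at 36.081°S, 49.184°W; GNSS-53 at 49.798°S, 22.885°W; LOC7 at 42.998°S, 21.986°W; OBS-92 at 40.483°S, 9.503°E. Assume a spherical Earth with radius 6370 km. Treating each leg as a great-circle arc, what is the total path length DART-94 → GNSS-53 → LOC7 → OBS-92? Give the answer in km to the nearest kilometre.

5977 km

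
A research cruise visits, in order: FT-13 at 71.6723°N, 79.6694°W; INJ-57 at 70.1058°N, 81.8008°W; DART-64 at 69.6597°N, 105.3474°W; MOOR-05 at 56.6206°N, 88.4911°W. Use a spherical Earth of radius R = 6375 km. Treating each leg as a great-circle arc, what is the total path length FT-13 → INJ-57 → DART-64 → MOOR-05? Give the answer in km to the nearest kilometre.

2755 km

FT-13→INJ-57: c = 0.029926 rad, d = 190.78 km
INJ-57→DART-64: c = 0.140679 rad, d = 896.83 km
DART-64→MOOR-05: c = 0.261514 rad, d = 1667.15 km
Total = 190.78 + 896.83 + 1667.15 = 2754.76 km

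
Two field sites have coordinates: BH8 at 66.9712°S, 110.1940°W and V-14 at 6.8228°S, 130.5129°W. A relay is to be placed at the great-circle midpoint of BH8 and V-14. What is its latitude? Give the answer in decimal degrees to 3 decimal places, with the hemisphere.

Bx = cos φ₂ cos Δλ = 0.931133,  By = cos φ₂ sin Δλ = -0.344786
φₘ = atan2(sin φ₁ + sin φ₂, √((cos φ₁ + Bx)² + By²)) = -37.24914°
λₘ = λ₁ + atan2(By, cos φ₁ + Bx) = -124.80802°

37.249°S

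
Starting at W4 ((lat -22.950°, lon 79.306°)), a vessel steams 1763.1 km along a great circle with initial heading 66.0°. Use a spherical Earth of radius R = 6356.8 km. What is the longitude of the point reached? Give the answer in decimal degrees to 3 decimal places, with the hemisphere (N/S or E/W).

94.375°E

δ = d/R = 1763.1/6356.8 = 0.277357 rad
φ₂ = arcsin(sin φ₁ cos δ + cos φ₁ sin δ cos θ)
   = arcsin(-0.38993·0.96178 + 0.92085·0.27381·0.40674) = -15.81135°
λ₂ = λ₁ + atan2(sin θ sin δ cos φ₁, cos δ − sin φ₁ sin φ₂) = 94.37477°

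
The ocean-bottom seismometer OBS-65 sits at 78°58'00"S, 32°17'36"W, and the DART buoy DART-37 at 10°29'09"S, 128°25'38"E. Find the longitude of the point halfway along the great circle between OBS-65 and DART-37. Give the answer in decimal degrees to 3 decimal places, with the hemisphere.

123.926°E

OBS-65: φ = -78.96667°, λ = -32.29333°
DART-37: φ = -10.48583°, λ = +128.42722°
Bx = cos φ₂ cos Δλ = -0.928156,  By = cos φ₂ sin Δλ = 0.324662
φₘ = atan2(sin φ₁ + sin φ₂, √((cos φ₁ + Bx)² + By²)) = -55.31716°
λₘ = λ₁ + atan2(By, cos φ₁ + Bx) = 123.92588°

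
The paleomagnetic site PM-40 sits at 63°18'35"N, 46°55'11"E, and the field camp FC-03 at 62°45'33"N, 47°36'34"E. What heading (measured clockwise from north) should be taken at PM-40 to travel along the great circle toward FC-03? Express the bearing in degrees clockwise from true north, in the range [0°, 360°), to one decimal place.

150.1°

PM-40: φ = +63.30972°, λ = +46.91972°
FC-03: φ = +62.75917°, λ = +47.60944°
Δλ = 0.6897°
y = sin Δλ · cos φ₂ = 0.005510
x = cos φ₁ sin φ₂ − sin φ₁ cos φ₂ cos Δλ = -0.009579
θ = atan2(y, x) = 150.0923° → 150.0923° (mod 360°)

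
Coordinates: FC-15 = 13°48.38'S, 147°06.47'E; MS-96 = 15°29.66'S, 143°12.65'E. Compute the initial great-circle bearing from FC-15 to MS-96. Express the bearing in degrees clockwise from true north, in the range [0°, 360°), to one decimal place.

245.4°

FC-15: φ = -13.80633°, λ = +147.10783°
MS-96: φ = -15.49433°, λ = +143.21083°
Δλ = -3.8970°
y = sin Δλ · cos φ₂ = -0.065493
x = cos φ₁ sin φ₂ − sin φ₁ cos φ₂ cos Δλ = -0.029989
θ = atan2(y, x) = -114.6026° → 245.3974° (mod 360°)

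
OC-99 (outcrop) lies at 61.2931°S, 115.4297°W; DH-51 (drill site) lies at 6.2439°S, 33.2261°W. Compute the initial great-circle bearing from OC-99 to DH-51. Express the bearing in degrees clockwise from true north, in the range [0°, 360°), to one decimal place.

Δλ = 82.2036°
y = sin Δλ · cos φ₂ = 0.984879
x = cos φ₁ sin φ₂ − sin φ₁ cos φ₂ cos Δλ = 0.066033
θ = atan2(y, x) = 86.1642° → 86.1642° (mod 360°)

86.2°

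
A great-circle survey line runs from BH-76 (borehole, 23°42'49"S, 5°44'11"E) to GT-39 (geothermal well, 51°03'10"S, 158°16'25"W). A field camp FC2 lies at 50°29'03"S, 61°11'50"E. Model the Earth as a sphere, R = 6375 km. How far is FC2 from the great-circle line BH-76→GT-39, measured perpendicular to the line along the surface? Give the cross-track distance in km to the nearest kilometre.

4230 km

BH-76: φ = -23.71361°, λ = +5.73639°
GT-39: φ = -51.05278°, λ = -158.27361°
FC2: φ = -50.48417°, λ = +61.19722°
δ₁₃ = central angle BH-76→FC2 = 0.875585 rad  (haversine)
θ₁₃ = bearing BH-76→FC2 = 136.957°,  θ₁₂ = bearing BH-76→GT-39 = 190.276°
dₓₜ = R·arcsin(sin δ₁₃ · sin(θ₁₃ − θ₁₂)) = 6375·arcsin(0.76792·sin(-53.319°)) = -4229.598 km
|dₓₜ| = 4229.598 km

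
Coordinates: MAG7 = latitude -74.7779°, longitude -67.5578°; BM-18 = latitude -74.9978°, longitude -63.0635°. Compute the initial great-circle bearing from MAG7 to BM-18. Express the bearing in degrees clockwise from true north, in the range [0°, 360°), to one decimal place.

Δλ = 4.4943°
y = sin Δλ · cos φ₂ = 0.020284
x = cos φ₁ sin φ₂ − sin φ₁ cos φ₂ cos Δλ = -0.004606
θ = atan2(y, x) = 102.7935° → 102.7935° (mod 360°)

102.8°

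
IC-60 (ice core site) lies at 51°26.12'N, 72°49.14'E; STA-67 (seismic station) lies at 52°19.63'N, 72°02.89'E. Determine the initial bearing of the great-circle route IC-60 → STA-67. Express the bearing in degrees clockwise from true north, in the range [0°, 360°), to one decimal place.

IC-60: φ = +51.43533°, λ = +72.81900°
STA-67: φ = +52.32717°, λ = +72.04817°
Δλ = -0.7708°
y = sin Δλ · cos φ₂ = -0.008222
x = cos φ₁ sin φ₂ − sin φ₁ cos φ₂ cos Δλ = 0.015608
θ = atan2(y, x) = -27.7792° → 332.2208° (mod 360°)

332.2°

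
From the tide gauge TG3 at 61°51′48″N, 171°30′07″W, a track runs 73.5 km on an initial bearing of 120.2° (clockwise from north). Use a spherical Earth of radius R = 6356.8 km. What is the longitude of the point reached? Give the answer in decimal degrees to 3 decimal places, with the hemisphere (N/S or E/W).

170.301°W

TG3: φ = +61.86333°, λ = -171.50194°
δ = d/R = 73.5/6356.8 = 0.011562 rad
φ₂ = arcsin(sin φ₁ cos δ + cos φ₁ sin δ cos θ)
   = arcsin(0.88183·0.99993 + 0.47158·0.01156·-0.50302) = 61.52481°
λ₂ = λ₁ + atan2(sin θ sin δ cos φ₁, cos δ − sin φ₁ sin φ₂) = -170.30098°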